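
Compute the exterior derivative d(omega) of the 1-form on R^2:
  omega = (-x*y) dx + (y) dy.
d(omega) = (x) dx ∧ dy

For a 1-form omega = sum_i f_i dx_i, the exterior derivative is
  d(omega) = sum_{i < j} (∂f_j/∂x_i - ∂f_i/∂x_j) dx_i ∧ dx_j.
  coefficient of dx ∧ dy: ∂f_2/∂x - ∂f_1/∂y = ∂(y)/∂x - ∂(-x*y)/∂y = x
Assembling: d(omega) = (x) dx ∧ dy.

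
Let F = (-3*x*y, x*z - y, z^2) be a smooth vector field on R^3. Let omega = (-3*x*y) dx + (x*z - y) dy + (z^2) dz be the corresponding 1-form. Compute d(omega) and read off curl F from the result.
d(omega) = (-x) dy ∧ dz + (0) dz ∧ dx + (3*x + z) dx ∧ dy; curl F = (-x, 0, 3*x + z)

d omega = sum_{i<j} (∂f_j/∂x_i - ∂f_i/∂x_j) dx_i ∧ dx_j. Under the identification (dy ∧ dz, dz ∧ dx, dx ∧ dy) ↔ (e_x, e_y, e_z), the coefficients are exactly the components of curl F. Compute:
  ∂R/∂y - ∂Q/∂z = (0) - (x) = -x
  ∂P/∂z - ∂R/∂x = (0) - (0) = 0
  ∂Q/∂x - ∂P/∂y = (z) - (-3*x) = 3*x + z.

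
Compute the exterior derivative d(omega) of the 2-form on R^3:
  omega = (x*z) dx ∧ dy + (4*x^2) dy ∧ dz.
d(omega) = (9*x) dx ∧ dy ∧ dz

For a 2-form omega = sum_{i<j} g_{ij} dx_i ∧ dx_j, the exterior derivative is
  d(omega) = sum_{i<j} d(g_{ij}) ∧ dx_i ∧ dx_j = sum_{i<j, k} (∂g_{ij}/∂x_k) dx_k ∧ dx_i ∧ dx_j.
Expand each term, using dx_k ∧ dx_i ∧ dx_j = sgn(permutation) dx_{(a)} ∧ dx_{(b)} ∧ dx_{(c)} with (a < b < c) sorted:
  d(x*z) includes (∂/∂z)(x*z) dz = (x) dz, which multiplied by dx ∧ dy gives (x) dx ∧ dy ∧ dz
  d(4*x^2) includes (∂/∂x)(4*x^2) dx = (8*x) dx, which multiplied by dy ∧ dz gives (8*x) dx ∧ dy ∧ dz
Collecting like 3-forms: d(omega) = (9*x) dx ∧ dy ∧ dz.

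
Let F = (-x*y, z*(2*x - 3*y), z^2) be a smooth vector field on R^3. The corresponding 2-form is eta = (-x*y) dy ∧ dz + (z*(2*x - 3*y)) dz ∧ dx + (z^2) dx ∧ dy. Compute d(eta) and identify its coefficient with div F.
d(eta) = (-y - z) dx ∧ dy ∧ dz; div F = -y - z

For a 2-form in R^3 of the form above, applying d gives a 3-form with coefficient ∂P/∂x + ∂Q/∂y + ∂R/∂z:
  ∂P/∂x = -y
  ∂Q/∂y = -3*z
  ∂R/∂z = 2*z
Sum = -y - z, which is exactly div F.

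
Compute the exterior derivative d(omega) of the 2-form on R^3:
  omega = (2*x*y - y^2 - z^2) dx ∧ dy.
d(omega) = (-2*z) dx ∧ dy ∧ dz

For a 2-form omega = sum_{i<j} g_{ij} dx_i ∧ dx_j, the exterior derivative is
  d(omega) = sum_{i<j} d(g_{ij}) ∧ dx_i ∧ dx_j = sum_{i<j, k} (∂g_{ij}/∂x_k) dx_k ∧ dx_i ∧ dx_j.
Expand each term, using dx_k ∧ dx_i ∧ dx_j = sgn(permutation) dx_{(a)} ∧ dx_{(b)} ∧ dx_{(c)} with (a < b < c) sorted:
  d(2*x*y - y^2 - z^2) includes (∂/∂z)(2*x*y - y^2 - z^2) dz = (-2*z) dz, which multiplied by dx ∧ dy gives (-2*z) dx ∧ dy ∧ dz
Collecting like 3-forms: d(omega) = (-2*z) dx ∧ dy ∧ dz.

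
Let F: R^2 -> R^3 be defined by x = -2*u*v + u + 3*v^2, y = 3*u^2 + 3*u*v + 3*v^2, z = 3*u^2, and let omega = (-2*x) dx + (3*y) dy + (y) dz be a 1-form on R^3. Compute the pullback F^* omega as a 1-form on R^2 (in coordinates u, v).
F^* omega = (72*u^3 + 99*u^2*v + 91*u*v^2 + 8*u*v - 2*u + 39*v^3 - 6*v^2) du + (27*u^3 + 73*u^2*v + 4*u^2 + 117*u*v^2 - 12*u*v + 18*v^3) dv

Using F^*(f dg) = (f ∘ F) d(g ∘ F), substitute each coordinate x_i by F_i(u, v) in f_i, and replace dx_i by d F_i = (∂F_i/∂u) du + (∂F_i/∂v) dv.
  For the x component: f_1(F) = 4*u*v - 2*u - 6*v^2; d F_1 = (1 - 2*v) du + (-2*u + 6*v) dv
  For the y component: f_2(F) = 9*u^2 + 9*u*v + 9*v^2; d F_2 = (6*u + 3*v) du + (3*u + 6*v) dv
  For the z component: f_3(F) = 3*u^2 + 3*u*v + 3*v^2; d F_3 = (6*u) du + (0) dv
Combining and collecting du, dv coefficients:
  coeff of du: 72*u^3 + 99*u^2*v + 91*u*v^2 + 8*u*v - 2*u + 39*v^3 - 6*v^2
  coeff of dv: 27*u^3 + 73*u^2*v + 4*u^2 + 117*u*v^2 - 12*u*v + 18*v^3
F^* omega = (72*u^3 + 99*u^2*v + 91*u*v^2 + 8*u*v - 2*u + 39*v^3 - 6*v^2) du + (27*u^3 + 73*u^2*v + 4*u^2 + 117*u*v^2 - 12*u*v + 18*v^3) dv.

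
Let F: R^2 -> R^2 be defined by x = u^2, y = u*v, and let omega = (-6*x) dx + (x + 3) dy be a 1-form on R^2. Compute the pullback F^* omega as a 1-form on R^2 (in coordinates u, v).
F^* omega = (-12*u^3 + u^2*v + 3*v) du + (u*(u^2 + 3)) dv

Using F^*(f dg) = (f ∘ F) d(g ∘ F), substitute each coordinate x_i by F_i(u, v) in f_i, and replace dx_i by d F_i = (∂F_i/∂u) du + (∂F_i/∂v) dv.
  For the x component: f_1(F) = -6*u^2; d F_1 = (2*u) du + (0) dv
  For the y component: f_2(F) = u^2 + 3; d F_2 = (v) du + (u) dv
Combining and collecting du, dv coefficients:
  coeff of du: -12*u^3 + u^2*v + 3*v
  coeff of dv: u*(u^2 + 3)
F^* omega = (-12*u^3 + u^2*v + 3*v) du + (u*(u^2 + 3)) dv.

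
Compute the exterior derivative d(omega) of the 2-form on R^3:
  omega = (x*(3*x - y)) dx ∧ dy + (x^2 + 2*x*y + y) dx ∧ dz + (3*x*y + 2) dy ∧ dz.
d(omega) = (-2*x + 3*y - 1) dx ∧ dy ∧ dz

For a 2-form omega = sum_{i<j} g_{ij} dx_i ∧ dx_j, the exterior derivative is
  d(omega) = sum_{i<j} d(g_{ij}) ∧ dx_i ∧ dx_j = sum_{i<j, k} (∂g_{ij}/∂x_k) dx_k ∧ dx_i ∧ dx_j.
Expand each term, using dx_k ∧ dx_i ∧ dx_j = sgn(permutation) dx_{(a)} ∧ dx_{(b)} ∧ dx_{(c)} with (a < b < c) sorted:
  d(x^2 + 2*x*y + y) includes (∂/∂y)(x^2 + 2*x*y + y) dy = (2*x + 1) dy, which multiplied by dx ∧ dz gives (-2*x - 1) dx ∧ dy ∧ dz
  d(3*x*y + 2) includes (∂/∂x)(3*x*y + 2) dx = (3*y) dx, which multiplied by dy ∧ dz gives (3*y) dx ∧ dy ∧ dz
Collecting like 3-forms: d(omega) = (-2*x + 3*y - 1) dx ∧ dy ∧ dz.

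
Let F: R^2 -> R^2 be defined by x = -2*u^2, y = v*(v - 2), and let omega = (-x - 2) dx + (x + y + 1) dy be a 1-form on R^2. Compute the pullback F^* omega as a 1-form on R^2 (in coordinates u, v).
F^* omega = (8*u*(1 - u^2)) du + (-4*u^2*v + 4*u^2 + 2*v^3 - 6*v^2 + 6*v - 2) dv

Using F^*(f dg) = (f ∘ F) d(g ∘ F), substitute each coordinate x_i by F_i(u, v) in f_i, and replace dx_i by d F_i = (∂F_i/∂u) du + (∂F_i/∂v) dv.
  For the x component: f_1(F) = 2*u^2 - 2; d F_1 = (-4*u) du + (0) dv
  For the y component: f_2(F) = -2*u^2 + v^2 - 2*v + 1; d F_2 = (0) du + (2*v - 2) dv
Combining and collecting du, dv coefficients:
  coeff of du: 8*u*(1 - u^2)
  coeff of dv: -4*u^2*v + 4*u^2 + 2*v^3 - 6*v^2 + 6*v - 2
F^* omega = (8*u*(1 - u^2)) du + (-4*u^2*v + 4*u^2 + 2*v^3 - 6*v^2 + 6*v - 2) dv.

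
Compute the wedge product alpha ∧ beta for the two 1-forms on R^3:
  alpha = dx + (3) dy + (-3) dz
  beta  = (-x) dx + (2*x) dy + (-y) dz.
alpha ∧ beta = (5*x) dx ∧ dy + (-3*x - y) dx ∧ dz + (6*x - 3*y) dy ∧ dz

Distribute the wedge, using dx_i ∧ dx_j = -dx_j ∧ dx_i and dx_i ∧ dx_i = 0. For each pair (i, j) with i < j, the coefficient of dx_i ∧ dx_j in alpha ∧ beta is (alpha_i * beta_j - alpha_j * beta_i). Collecting: alpha ∧ beta = (5*x) dx ∧ dy + (-3*x - y) dx ∧ dz + (6*x - 3*y) dy ∧ dz.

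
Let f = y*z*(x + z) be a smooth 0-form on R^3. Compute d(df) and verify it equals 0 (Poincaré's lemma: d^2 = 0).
d(df) = 0

Step 1: df = sum_i (∂f/∂x_i) dx_i = (y*z) dx + (z*(x + z)) dy + (y*(x + 2*z)) dz.
Step 2: Apply d again. Using the 1-form formula, the coefficient of dx ∧ dy in d(df) is ∂^2 f/∂x ∂y - ∂^2 f/∂y ∂x = (z) - (z) = 0 (equality of mixed partials for smooth f).
Similarly for dx ∧ dz and dy ∧ dz — all coefficients vanish. So d(df) = 0.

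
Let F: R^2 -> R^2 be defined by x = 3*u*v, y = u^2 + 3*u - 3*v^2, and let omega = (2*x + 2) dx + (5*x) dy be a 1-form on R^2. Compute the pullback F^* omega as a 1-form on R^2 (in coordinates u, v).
F^* omega = (3*v*(10*u^2 + 6*u*v + 15*u + 2)) du + (6*u*(3*u*v - 15*v^2 + 1)) dv

Using F^*(f dg) = (f ∘ F) d(g ∘ F), substitute each coordinate x_i by F_i(u, v) in f_i, and replace dx_i by d F_i = (∂F_i/∂u) du + (∂F_i/∂v) dv.
  For the x component: f_1(F) = 6*u*v + 2; d F_1 = (3*v) du + (3*u) dv
  For the y component: f_2(F) = 15*u*v; d F_2 = (2*u + 3) du + (-6*v) dv
Combining and collecting du, dv coefficients:
  coeff of du: 3*v*(10*u^2 + 6*u*v + 15*u + 2)
  coeff of dv: 6*u*(3*u*v - 15*v^2 + 1)
F^* omega = (3*v*(10*u^2 + 6*u*v + 15*u + 2)) du + (6*u*(3*u*v - 15*v^2 + 1)) dv.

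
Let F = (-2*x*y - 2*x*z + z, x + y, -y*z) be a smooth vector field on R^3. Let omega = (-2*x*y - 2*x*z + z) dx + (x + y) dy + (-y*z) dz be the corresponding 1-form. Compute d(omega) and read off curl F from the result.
d(omega) = (-z) dy ∧ dz + (1 - 2*x) dz ∧ dx + (2*x + 1) dx ∧ dy; curl F = (-z, 1 - 2*x, 2*x + 1)

d omega = sum_{i<j} (∂f_j/∂x_i - ∂f_i/∂x_j) dx_i ∧ dx_j. Under the identification (dy ∧ dz, dz ∧ dx, dx ∧ dy) ↔ (e_x, e_y, e_z), the coefficients are exactly the components of curl F. Compute:
  ∂R/∂y - ∂Q/∂z = (-z) - (0) = -z
  ∂P/∂z - ∂R/∂x = (1 - 2*x) - (0) = 1 - 2*x
  ∂Q/∂x - ∂P/∂y = (1) - (-2*x) = 2*x + 1.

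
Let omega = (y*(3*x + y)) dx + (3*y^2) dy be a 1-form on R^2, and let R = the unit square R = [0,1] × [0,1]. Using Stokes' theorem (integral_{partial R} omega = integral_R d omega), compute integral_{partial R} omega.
integral_(partial R) omega = -5/2

Stokes: integral_partial_R omega = integral_R d omega with d omega = (∂Q/∂x - ∂P/∂y) dx ∧ dy.
  ∂Q/∂x = 0
  ∂P/∂y = 3*x + 2*y
  integrand = ∂Q/∂x - ∂P/∂y = -3*x - 2*y.
Integrating over R: integral_0^1 integral_0^1 (-3*x - 2*y) dx dy = -5/2.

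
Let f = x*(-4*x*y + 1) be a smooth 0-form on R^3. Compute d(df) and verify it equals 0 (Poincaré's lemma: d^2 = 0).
d(df) = 0

Step 1: df = sum_i (∂f/∂x_i) dx_i = (-8*x*y + 1) dx + (-4*x^2) dy + (0) dz.
Step 2: Apply d again. Using the 1-form formula, the coefficient of dx ∧ dy in d(df) is ∂^2 f/∂x ∂y - ∂^2 f/∂y ∂x = (-8*x) - (-8*x) = 0 (equality of mixed partials for smooth f).
Similarly for dx ∧ dz and dy ∧ dz — all coefficients vanish. So d(df) = 0.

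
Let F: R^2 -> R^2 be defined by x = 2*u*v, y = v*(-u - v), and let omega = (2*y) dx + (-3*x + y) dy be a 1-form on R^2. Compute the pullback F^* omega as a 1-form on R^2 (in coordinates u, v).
F^* omega = (3*v^2*(u - v)) du + (v*(3*u^2 + 11*u*v + 2*v^2)) dv

Using F^*(f dg) = (f ∘ F) d(g ∘ F), substitute each coordinate x_i by F_i(u, v) in f_i, and replace dx_i by d F_i = (∂F_i/∂u) du + (∂F_i/∂v) dv.
  For the x component: f_1(F) = 2*v*(-u - v); d F_1 = (2*v) du + (2*u) dv
  For the y component: f_2(F) = v*(-7*u - v); d F_2 = (-v) du + (-u - 2*v) dv
Combining and collecting du, dv coefficients:
  coeff of du: 3*v^2*(u - v)
  coeff of dv: v*(3*u^2 + 11*u*v + 2*v^2)
F^* omega = (3*v^2*(u - v)) du + (v*(3*u^2 + 11*u*v + 2*v^2)) dv.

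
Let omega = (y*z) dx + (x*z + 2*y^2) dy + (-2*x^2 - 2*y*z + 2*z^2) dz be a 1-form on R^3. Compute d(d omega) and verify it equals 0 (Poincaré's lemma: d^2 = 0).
d(d omega) = 0

Step 1: d omega = sum_{i<j} (∂f_j/∂x_i - ∂f_i/∂x_j) dx_i ∧ dx_j:
  coeff of dx ∧ dy: 0
  coeff of dx ∧ dz: -4*x - y
  coeff of dy ∧ dz: -x - 2*z
Step 2: Apply d again to each 2-form coefficient. The only possible 3-form in R^3 is dx ∧ dy ∧ dz, with coefficient
  ∂(coeff of dy∧dz)/∂x - ∂(coeff of dx∧dz)/∂y + ∂(coeff of dx∧dy)/∂z
  = ∂/∂x (-x - 2*z) - ∂/∂y (-4*x - y) + ∂/∂z (0).
Each of these terms simplifies to sums of mixed partials that cancel in pairs. The result is 0 (by equality of mixed partials for smooth functions — Schwarz / Clairaut).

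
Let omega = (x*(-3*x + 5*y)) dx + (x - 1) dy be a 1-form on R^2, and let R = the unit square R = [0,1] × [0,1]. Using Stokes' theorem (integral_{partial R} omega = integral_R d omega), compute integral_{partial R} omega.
integral_(partial R) omega = -3/2

Stokes: integral_partial_R omega = integral_R d omega with d omega = (∂Q/∂x - ∂P/∂y) dx ∧ dy.
  ∂Q/∂x = 1
  ∂P/∂y = 5*x
  integrand = ∂Q/∂x - ∂P/∂y = 1 - 5*x.
Integrating over R: integral_0^1 integral_0^1 (1 - 5*x) dx dy = -3/2.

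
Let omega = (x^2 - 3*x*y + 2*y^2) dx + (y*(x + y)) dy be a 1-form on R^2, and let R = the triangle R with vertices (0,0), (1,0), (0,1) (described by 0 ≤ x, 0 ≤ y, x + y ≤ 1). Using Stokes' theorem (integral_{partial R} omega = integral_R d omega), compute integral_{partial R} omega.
integral_(partial R) omega = 0

Stokes: integral_partial_R omega = integral_R d omega with d omega = (∂Q/∂x - ∂P/∂y) dx ∧ dy.
  ∂Q/∂x = y
  ∂P/∂y = -3*x + 4*y
  integrand = ∂Q/∂x - ∂P/∂y = 3*x - 3*y.
Integrating over R: integral_0^1 integral_0^{1-x} (3*x - 3*y) dy dx = 0.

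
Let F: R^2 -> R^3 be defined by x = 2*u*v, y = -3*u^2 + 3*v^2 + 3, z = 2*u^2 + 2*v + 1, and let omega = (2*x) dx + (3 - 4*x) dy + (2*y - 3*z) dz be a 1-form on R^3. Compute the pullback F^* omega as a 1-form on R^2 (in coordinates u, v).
F^* omega = (2*u*(-24*u^2 + 24*u*v + 16*v^2 - 12*v - 3)) du + (8*u^2*v - 24*u^2 - 48*u*v^2 + 12*v^2 + 6*v + 6) dv

Using F^*(f dg) = (f ∘ F) d(g ∘ F), substitute each coordinate x_i by F_i(u, v) in f_i, and replace dx_i by d F_i = (∂F_i/∂u) du + (∂F_i/∂v) dv.
  For the x component: f_1(F) = 4*u*v; d F_1 = (2*v) du + (2*u) dv
  For the y component: f_2(F) = -8*u*v + 3; d F_2 = (-6*u) du + (6*v) dv
  For the z component: f_3(F) = -12*u^2 + 6*v^2 - 6*v + 3; d F_3 = (4*u) du + (2) dv
Combining and collecting du, dv coefficients:
  coeff of du: 2*u*(-24*u^2 + 24*u*v + 16*v^2 - 12*v - 3)
  coeff of dv: 8*u^2*v - 24*u^2 - 48*u*v^2 + 12*v^2 + 6*v + 6
F^* omega = (2*u*(-24*u^2 + 24*u*v + 16*v^2 - 12*v - 3)) du + (8*u^2*v - 24*u^2 - 48*u*v^2 + 12*v^2 + 6*v + 6) dv.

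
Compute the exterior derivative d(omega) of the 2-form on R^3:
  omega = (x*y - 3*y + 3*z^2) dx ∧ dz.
d(omega) = (3 - x) dx ∧ dy ∧ dz

For a 2-form omega = sum_{i<j} g_{ij} dx_i ∧ dx_j, the exterior derivative is
  d(omega) = sum_{i<j} d(g_{ij}) ∧ dx_i ∧ dx_j = sum_{i<j, k} (∂g_{ij}/∂x_k) dx_k ∧ dx_i ∧ dx_j.
Expand each term, using dx_k ∧ dx_i ∧ dx_j = sgn(permutation) dx_{(a)} ∧ dx_{(b)} ∧ dx_{(c)} with (a < b < c) sorted:
  d(x*y - 3*y + 3*z^2) includes (∂/∂y)(x*y - 3*y + 3*z^2) dy = (x - 3) dy, which multiplied by dx ∧ dz gives (3 - x) dx ∧ dy ∧ dz
Collecting like 3-forms: d(omega) = (3 - x) dx ∧ dy ∧ dz.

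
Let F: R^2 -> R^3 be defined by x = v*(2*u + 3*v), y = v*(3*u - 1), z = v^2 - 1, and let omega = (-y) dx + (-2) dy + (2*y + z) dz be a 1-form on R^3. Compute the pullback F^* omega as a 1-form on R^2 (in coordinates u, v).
F^* omega = (2*v*(-3*u*v + v - 3)) du + (-6*u^2*v - 6*u*v^2 + 2*u*v - 6*u + 2*v^3 + 2*v^2 - 2*v + 2) dv

Using F^*(f dg) = (f ∘ F) d(g ∘ F), substitute each coordinate x_i by F_i(u, v) in f_i, and replace dx_i by d F_i = (∂F_i/∂u) du + (∂F_i/∂v) dv.
  For the x component: f_1(F) = v*(1 - 3*u); d F_1 = (2*v) du + (2*u + 6*v) dv
  For the y component: f_2(F) = -2; d F_2 = (3*v) du + (3*u - 1) dv
  For the z component: f_3(F) = 6*u*v + v^2 - 2*v - 1; d F_3 = (0) du + (2*v) dv
Combining and collecting du, dv coefficients:
  coeff of du: 2*v*(-3*u*v + v - 3)
  coeff of dv: -6*u^2*v - 6*u*v^2 + 2*u*v - 6*u + 2*v^3 + 2*v^2 - 2*v + 2
F^* omega = (2*v*(-3*u*v + v - 3)) du + (-6*u^2*v - 6*u*v^2 + 2*u*v - 6*u + 2*v^3 + 2*v^2 - 2*v + 2) dv.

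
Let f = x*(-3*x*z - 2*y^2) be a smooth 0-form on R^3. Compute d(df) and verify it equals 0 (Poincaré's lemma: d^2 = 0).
d(df) = 0

Step 1: df = sum_i (∂f/∂x_i) dx_i = (-6*x*z - 2*y^2) dx + (-4*x*y) dy + (-3*x^2) dz.
Step 2: Apply d again. Using the 1-form formula, the coefficient of dx ∧ dy in d(df) is ∂^2 f/∂x ∂y - ∂^2 f/∂y ∂x = (-4*y) - (-4*y) = 0 (equality of mixed partials for smooth f).
Similarly for dx ∧ dz and dy ∧ dz — all coefficients vanish. So d(df) = 0.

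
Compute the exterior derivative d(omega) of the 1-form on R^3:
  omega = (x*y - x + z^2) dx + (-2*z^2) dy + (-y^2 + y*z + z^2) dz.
d(omega) = (-x) dx ∧ dy + (-2*z) dx ∧ dz + (-2*y + 5*z) dy ∧ dz

For a 1-form omega = sum_i f_i dx_i, the exterior derivative is
  d(omega) = sum_{i < j} (∂f_j/∂x_i - ∂f_i/∂x_j) dx_i ∧ dx_j.
  coefficient of dx ∧ dy: ∂f_2/∂x - ∂f_1/∂y = ∂(-2*z^2)/∂x - ∂(x*y - x + z^2)/∂y = -x
  coefficient of dx ∧ dz: ∂f_3/∂x - ∂f_1/∂z = ∂(-y^2 + y*z + z^2)/∂x - ∂(x*y - x + z^2)/∂z = -2*z
  coefficient of dy ∧ dz: ∂f_3/∂y - ∂f_2/∂z = ∂(-y^2 + y*z + z^2)/∂y - ∂(-2*z^2)/∂z = -2*y + 5*z
Assembling: d(omega) = (-x) dx ∧ dy + (-2*z) dx ∧ dz + (-2*y + 5*z) dy ∧ dz.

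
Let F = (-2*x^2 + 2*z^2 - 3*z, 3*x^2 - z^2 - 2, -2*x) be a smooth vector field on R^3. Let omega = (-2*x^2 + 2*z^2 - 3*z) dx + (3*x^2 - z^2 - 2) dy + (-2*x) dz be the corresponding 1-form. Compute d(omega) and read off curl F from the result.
d(omega) = (2*z) dy ∧ dz + (4*z - 1) dz ∧ dx + (6*x) dx ∧ dy; curl F = (2*z, 4*z - 1, 6*x)

d omega = sum_{i<j} (∂f_j/∂x_i - ∂f_i/∂x_j) dx_i ∧ dx_j. Under the identification (dy ∧ dz, dz ∧ dx, dx ∧ dy) ↔ (e_x, e_y, e_z), the coefficients are exactly the components of curl F. Compute:
  ∂R/∂y - ∂Q/∂z = (0) - (-2*z) = 2*z
  ∂P/∂z - ∂R/∂x = (4*z - 3) - (-2) = 4*z - 1
  ∂Q/∂x - ∂P/∂y = (6*x) - (0) = 6*x.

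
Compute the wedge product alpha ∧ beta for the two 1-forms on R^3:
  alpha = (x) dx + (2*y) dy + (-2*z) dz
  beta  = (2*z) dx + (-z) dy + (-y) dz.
alpha ∧ beta = (-z*(x + 4*y)) dx ∧ dy + (-x*y + 4*z^2) dx ∧ dz + (-2*y^2 - 2*z^2) dy ∧ dz

Distribute the wedge, using dx_i ∧ dx_j = -dx_j ∧ dx_i and dx_i ∧ dx_i = 0. For each pair (i, j) with i < j, the coefficient of dx_i ∧ dx_j in alpha ∧ beta is (alpha_i * beta_j - alpha_j * beta_i). Collecting: alpha ∧ beta = (-z*(x + 4*y)) dx ∧ dy + (-x*y + 4*z^2) dx ∧ dz + (-2*y^2 - 2*z^2) dy ∧ dz.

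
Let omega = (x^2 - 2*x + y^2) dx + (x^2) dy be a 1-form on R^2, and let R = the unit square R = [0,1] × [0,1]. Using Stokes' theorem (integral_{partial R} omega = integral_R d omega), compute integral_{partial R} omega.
integral_(partial R) omega = 0

Stokes: integral_partial_R omega = integral_R d omega with d omega = (∂Q/∂x - ∂P/∂y) dx ∧ dy.
  ∂Q/∂x = 2*x
  ∂P/∂y = 2*y
  integrand = ∂Q/∂x - ∂P/∂y = 2*x - 2*y.
Integrating over R: integral_0^1 integral_0^1 (2*x - 2*y) dx dy = 0.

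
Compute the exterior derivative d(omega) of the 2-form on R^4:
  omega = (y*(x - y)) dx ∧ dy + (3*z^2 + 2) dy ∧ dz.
d(omega) = 0

For a 2-form omega = sum_{i<j} g_{ij} dx_i ∧ dx_j, the exterior derivative is
  d(omega) = sum_{i<j} d(g_{ij}) ∧ dx_i ∧ dx_j = sum_{i<j, k} (∂g_{ij}/∂x_k) dx_k ∧ dx_i ∧ dx_j.
Expand each term, using dx_k ∧ dx_i ∧ dx_j = sgn(permutation) dx_{(a)} ∧ dx_{(b)} ∧ dx_{(c)} with (a < b < c) sorted:

Collecting like 3-forms: d(omega) = 0.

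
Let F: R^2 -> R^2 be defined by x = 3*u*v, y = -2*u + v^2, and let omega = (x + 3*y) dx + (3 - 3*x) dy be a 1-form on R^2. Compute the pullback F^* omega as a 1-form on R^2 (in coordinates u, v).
F^* omega = (9*u*v^2 + 9*v^3 - 6) du + (9*u^2*v - 18*u^2 - 9*u*v^2 + 6*v) dv

Using F^*(f dg) = (f ∘ F) d(g ∘ F), substitute each coordinate x_i by F_i(u, v) in f_i, and replace dx_i by d F_i = (∂F_i/∂u) du + (∂F_i/∂v) dv.
  For the x component: f_1(F) = 3*u*v - 6*u + 3*v^2; d F_1 = (3*v) du + (3*u) dv
  For the y component: f_2(F) = -9*u*v + 3; d F_2 = (-2) du + (2*v) dv
Combining and collecting du, dv coefficients:
  coeff of du: 9*u*v^2 + 9*v^3 - 6
  coeff of dv: 9*u^2*v - 18*u^2 - 9*u*v^2 + 6*v
F^* omega = (9*u*v^2 + 9*v^3 - 6) du + (9*u^2*v - 18*u^2 - 9*u*v^2 + 6*v) dv.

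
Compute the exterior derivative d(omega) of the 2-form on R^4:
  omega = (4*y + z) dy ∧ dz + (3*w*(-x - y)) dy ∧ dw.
d(omega) = (-3*w) dx ∧ dy ∧ dw

For a 2-form omega = sum_{i<j} g_{ij} dx_i ∧ dx_j, the exterior derivative is
  d(omega) = sum_{i<j} d(g_{ij}) ∧ dx_i ∧ dx_j = sum_{i<j, k} (∂g_{ij}/∂x_k) dx_k ∧ dx_i ∧ dx_j.
Expand each term, using dx_k ∧ dx_i ∧ dx_j = sgn(permutation) dx_{(a)} ∧ dx_{(b)} ∧ dx_{(c)} with (a < b < c) sorted:
  d(3*w*(-x - y)) includes (∂/∂x)(3*w*(-x - y)) dx = (-3*w) dx, which multiplied by dy ∧ dw gives (-3*w) dx ∧ dy ∧ dw
Collecting like 3-forms: d(omega) = (-3*w) dx ∧ dy ∧ dw.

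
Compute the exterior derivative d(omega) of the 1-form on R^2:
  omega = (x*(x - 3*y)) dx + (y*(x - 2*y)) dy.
d(omega) = (3*x + y) dx ∧ dy

For a 1-form omega = sum_i f_i dx_i, the exterior derivative is
  d(omega) = sum_{i < j} (∂f_j/∂x_i - ∂f_i/∂x_j) dx_i ∧ dx_j.
  coefficient of dx ∧ dy: ∂f_2/∂x - ∂f_1/∂y = ∂(y*(x - 2*y))/∂x - ∂(x*(x - 3*y))/∂y = 3*x + y
Assembling: d(omega) = (3*x + y) dx ∧ dy.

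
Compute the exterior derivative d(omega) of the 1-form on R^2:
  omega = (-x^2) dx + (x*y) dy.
d(omega) = (y) dx ∧ dy

For a 1-form omega = sum_i f_i dx_i, the exterior derivative is
  d(omega) = sum_{i < j} (∂f_j/∂x_i - ∂f_i/∂x_j) dx_i ∧ dx_j.
  coefficient of dx ∧ dy: ∂f_2/∂x - ∂f_1/∂y = ∂(x*y)/∂x - ∂(-x^2)/∂y = y
Assembling: d(omega) = (y) dx ∧ dy.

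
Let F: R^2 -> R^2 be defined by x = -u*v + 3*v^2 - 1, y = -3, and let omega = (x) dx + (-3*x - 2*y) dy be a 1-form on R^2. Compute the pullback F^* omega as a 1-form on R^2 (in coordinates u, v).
F^* omega = (v*(u*v - 3*v^2 + 1)) du + (u^2*v - 9*u*v^2 + u + 18*v^3 - 6*v) dv

Using F^*(f dg) = (f ∘ F) d(g ∘ F), substitute each coordinate x_i by F_i(u, v) in f_i, and replace dx_i by d F_i = (∂F_i/∂u) du + (∂F_i/∂v) dv.
  For the x component: f_1(F) = -u*v + 3*v^2 - 1; d F_1 = (-v) du + (-u + 6*v) dv
  For the y component: f_2(F) = 3*u*v - 9*v^2 + 9; d F_2 = (0) du + (0) dv
Combining and collecting du, dv coefficients:
  coeff of du: v*(u*v - 3*v^2 + 1)
  coeff of dv: u^2*v - 9*u*v^2 + u + 18*v^3 - 6*v
F^* omega = (v*(u*v - 3*v^2 + 1)) du + (u^2*v - 9*u*v^2 + u + 18*v^3 - 6*v) dv.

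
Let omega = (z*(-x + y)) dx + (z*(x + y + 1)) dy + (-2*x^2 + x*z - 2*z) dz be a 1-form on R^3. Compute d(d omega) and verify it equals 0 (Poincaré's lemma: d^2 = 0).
d(d omega) = 0

Step 1: d omega = sum_{i<j} (∂f_j/∂x_i - ∂f_i/∂x_j) dx_i ∧ dx_j:
  coeff of dx ∧ dy: 0
  coeff of dx ∧ dz: -3*x - y + z
  coeff of dy ∧ dz: -x - y - 1
Step 2: Apply d again to each 2-form coefficient. The only possible 3-form in R^3 is dx ∧ dy ∧ dz, with coefficient
  ∂(coeff of dy∧dz)/∂x - ∂(coeff of dx∧dz)/∂y + ∂(coeff of dx∧dy)/∂z
  = ∂/∂x (-x - y - 1) - ∂/∂y (-3*x - y + z) + ∂/∂z (0).
Each of these terms simplifies to sums of mixed partials that cancel in pairs. The result is 0 (by equality of mixed partials for smooth functions — Schwarz / Clairaut).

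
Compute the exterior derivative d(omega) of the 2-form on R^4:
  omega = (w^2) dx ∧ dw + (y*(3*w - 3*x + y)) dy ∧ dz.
d(omega) = (-3*y) dx ∧ dy ∧ dz + (3*y) dy ∧ dz ∧ dw

For a 2-form omega = sum_{i<j} g_{ij} dx_i ∧ dx_j, the exterior derivative is
  d(omega) = sum_{i<j} d(g_{ij}) ∧ dx_i ∧ dx_j = sum_{i<j, k} (∂g_{ij}/∂x_k) dx_k ∧ dx_i ∧ dx_j.
Expand each term, using dx_k ∧ dx_i ∧ dx_j = sgn(permutation) dx_{(a)} ∧ dx_{(b)} ∧ dx_{(c)} with (a < b < c) sorted:
  d(y*(3*w - 3*x + y)) includes (∂/∂x)(y*(3*w - 3*x + y)) dx = (-3*y) dx, which multiplied by dy ∧ dz gives (-3*y) dx ∧ dy ∧ dz
  d(y*(3*w - 3*x + y)) includes (∂/∂w)(y*(3*w - 3*x + y)) dw = (3*y) dw, which multiplied by dy ∧ dz gives (3*y) dy ∧ dz ∧ dw
Collecting like 3-forms: d(omega) = (-3*y) dx ∧ dy ∧ dz + (3*y) dy ∧ dz ∧ dw.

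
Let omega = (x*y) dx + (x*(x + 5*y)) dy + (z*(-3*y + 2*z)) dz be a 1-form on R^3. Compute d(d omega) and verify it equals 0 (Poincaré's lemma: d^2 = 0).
d(d omega) = 0

Step 1: d omega = sum_{i<j} (∂f_j/∂x_i - ∂f_i/∂x_j) dx_i ∧ dx_j:
  coeff of dx ∧ dy: x + 5*y
  coeff of dx ∧ dz: 0
  coeff of dy ∧ dz: -3*z
Step 2: Apply d again to each 2-form coefficient. The only possible 3-form in R^3 is dx ∧ dy ∧ dz, with coefficient
  ∂(coeff of dy∧dz)/∂x - ∂(coeff of dx∧dz)/∂y + ∂(coeff of dx∧dy)/∂z
  = ∂/∂x (-3*z) - ∂/∂y (0) + ∂/∂z (x + 5*y).
Each of these terms simplifies to sums of mixed partials that cancel in pairs. The result is 0 (by equality of mixed partials for smooth functions — Schwarz / Clairaut).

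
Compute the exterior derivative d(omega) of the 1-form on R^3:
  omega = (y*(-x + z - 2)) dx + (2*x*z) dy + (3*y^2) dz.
d(omega) = (x + z + 2) dx ∧ dy + (-y) dx ∧ dz + (-2*x + 6*y) dy ∧ dz

For a 1-form omega = sum_i f_i dx_i, the exterior derivative is
  d(omega) = sum_{i < j} (∂f_j/∂x_i - ∂f_i/∂x_j) dx_i ∧ dx_j.
  coefficient of dx ∧ dy: ∂f_2/∂x - ∂f_1/∂y = ∂(2*x*z)/∂x - ∂(y*(-x + z - 2))/∂y = x + z + 2
  coefficient of dx ∧ dz: ∂f_3/∂x - ∂f_1/∂z = ∂(3*y^2)/∂x - ∂(y*(-x + z - 2))/∂z = -y
  coefficient of dy ∧ dz: ∂f_3/∂y - ∂f_2/∂z = ∂(3*y^2)/∂y - ∂(2*x*z)/∂z = -2*x + 6*y
Assembling: d(omega) = (x + z + 2) dx ∧ dy + (-y) dx ∧ dz + (-2*x + 6*y) dy ∧ dz.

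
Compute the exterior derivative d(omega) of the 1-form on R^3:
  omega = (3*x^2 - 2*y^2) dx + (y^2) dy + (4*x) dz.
d(omega) = (4*y) dx ∧ dy + (4) dx ∧ dz

For a 1-form omega = sum_i f_i dx_i, the exterior derivative is
  d(omega) = sum_{i < j} (∂f_j/∂x_i - ∂f_i/∂x_j) dx_i ∧ dx_j.
  coefficient of dx ∧ dy: ∂f_2/∂x - ∂f_1/∂y = ∂(y^2)/∂x - ∂(3*x^2 - 2*y^2)/∂y = 4*y
  coefficient of dx ∧ dz: ∂f_3/∂x - ∂f_1/∂z = ∂(4*x)/∂x - ∂(3*x^2 - 2*y^2)/∂z = 4
Assembling: d(omega) = (4*y) dx ∧ dy + (4) dx ∧ dz.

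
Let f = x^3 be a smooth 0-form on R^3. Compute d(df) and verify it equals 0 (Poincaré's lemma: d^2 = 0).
d(df) = 0

Step 1: df = sum_i (∂f/∂x_i) dx_i = (3*x^2) dx + (0) dy + (0) dz.
Step 2: Apply d again. Using the 1-form formula, the coefficient of dx ∧ dy in d(df) is ∂^2 f/∂x ∂y - ∂^2 f/∂y ∂x = (0) - (0) = 0 (equality of mixed partials for smooth f).
Similarly for dx ∧ dz and dy ∧ dz — all coefficients vanish. So d(df) = 0.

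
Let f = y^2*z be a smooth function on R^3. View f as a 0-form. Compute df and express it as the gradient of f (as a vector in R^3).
df = (0) dx + (2*y*z) dy + (y^2) dz; grad f = (0, 2*y*z, y^2)

For a 0-form f, d f = (∂f/∂x) dx + (∂f/∂y) dy + (∂f/∂z) dz. The components of the vector representation are exactly the entries of grad f in Cartesian coordinates:
  ∂f/∂x = 0
  ∂f/∂y = 2*y*z
  ∂f/∂z = y^2.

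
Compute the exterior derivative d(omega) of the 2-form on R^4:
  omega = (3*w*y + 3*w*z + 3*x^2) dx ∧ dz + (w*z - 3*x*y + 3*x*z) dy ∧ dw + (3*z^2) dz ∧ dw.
d(omega) = (-3*w) dx ∧ dy ∧ dz + (3*y + 3*z) dx ∧ dz ∧ dw + (-3*y + 3*z) dx ∧ dy ∧ dw + (-w - 3*x) dy ∧ dz ∧ dw

For a 2-form omega = sum_{i<j} g_{ij} dx_i ∧ dx_j, the exterior derivative is
  d(omega) = sum_{i<j} d(g_{ij}) ∧ dx_i ∧ dx_j = sum_{i<j, k} (∂g_{ij}/∂x_k) dx_k ∧ dx_i ∧ dx_j.
Expand each term, using dx_k ∧ dx_i ∧ dx_j = sgn(permutation) dx_{(a)} ∧ dx_{(b)} ∧ dx_{(c)} with (a < b < c) sorted:
  d(3*w*y + 3*w*z + 3*x^2) includes (∂/∂y)(3*w*y + 3*w*z + 3*x^2) dy = (3*w) dy, which multiplied by dx ∧ dz gives (-3*w) dx ∧ dy ∧ dz
  d(3*w*y + 3*w*z + 3*x^2) includes (∂/∂w)(3*w*y + 3*w*z + 3*x^2) dw = (3*y + 3*z) dw, which multiplied by dx ∧ dz gives (3*y + 3*z) dx ∧ dz ∧ dw
  d(w*z - 3*x*y + 3*x*z) includes (∂/∂x)(w*z - 3*x*y + 3*x*z) dx = (-3*y + 3*z) dx, which multiplied by dy ∧ dw gives (-3*y + 3*z) dx ∧ dy ∧ dw
  d(w*z - 3*x*y + 3*x*z) includes (∂/∂z)(w*z - 3*x*y + 3*x*z) dz = (w + 3*x) dz, which multiplied by dy ∧ dw gives (-w - 3*x) dy ∧ dz ∧ dw
Collecting like 3-forms: d(omega) = (-3*w) dx ∧ dy ∧ dz + (3*y + 3*z) dx ∧ dz ∧ dw + (-3*y + 3*z) dx ∧ dy ∧ dw + (-w - 3*x) dy ∧ dz ∧ dw.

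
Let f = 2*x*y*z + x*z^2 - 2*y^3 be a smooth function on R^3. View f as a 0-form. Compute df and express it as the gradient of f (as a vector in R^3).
df = (z*(2*y + z)) dx + (2*x*z - 6*y^2) dy + (2*x*(y + z)) dz; grad f = (z*(2*y + z), 2*x*z - 6*y^2, 2*x*(y + z))

For a 0-form f, d f = (∂f/∂x) dx + (∂f/∂y) dy + (∂f/∂z) dz. The components of the vector representation are exactly the entries of grad f in Cartesian coordinates:
  ∂f/∂x = z*(2*y + z)
  ∂f/∂y = 2*x*z - 6*y^2
  ∂f/∂z = 2*x*(y + z).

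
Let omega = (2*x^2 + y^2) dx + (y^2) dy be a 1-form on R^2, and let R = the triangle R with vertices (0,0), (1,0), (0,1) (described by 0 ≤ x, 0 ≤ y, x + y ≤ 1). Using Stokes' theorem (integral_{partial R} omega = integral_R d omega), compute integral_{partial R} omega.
integral_(partial R) omega = -1/3

Stokes: integral_partial_R omega = integral_R d omega with d omega = (∂Q/∂x - ∂P/∂y) dx ∧ dy.
  ∂Q/∂x = 0
  ∂P/∂y = 2*y
  integrand = ∂Q/∂x - ∂P/∂y = -2*y.
Integrating over R: integral_0^1 integral_0^{1-x} (-2*y) dy dx = -1/3.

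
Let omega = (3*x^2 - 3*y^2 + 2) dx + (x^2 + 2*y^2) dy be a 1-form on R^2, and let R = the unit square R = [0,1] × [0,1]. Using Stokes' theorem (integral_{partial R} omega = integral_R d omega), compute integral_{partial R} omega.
integral_(partial R) omega = 4

Stokes: integral_partial_R omega = integral_R d omega with d omega = (∂Q/∂x - ∂P/∂y) dx ∧ dy.
  ∂Q/∂x = 2*x
  ∂P/∂y = -6*y
  integrand = ∂Q/∂x - ∂P/∂y = 2*x + 6*y.
Integrating over R: integral_0^1 integral_0^1 (2*x + 6*y) dx dy = 4.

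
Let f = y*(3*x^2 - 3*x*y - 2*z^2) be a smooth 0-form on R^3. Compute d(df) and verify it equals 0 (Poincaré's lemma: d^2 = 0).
d(df) = 0

Step 1: df = sum_i (∂f/∂x_i) dx_i = (3*y*(2*x - y)) dx + (3*x^2 - 6*x*y - 2*z^2) dy + (-4*y*z) dz.
Step 2: Apply d again. Using the 1-form formula, the coefficient of dx ∧ dy in d(df) is ∂^2 f/∂x ∂y - ∂^2 f/∂y ∂x = (6*x - 6*y) - (6*x - 6*y) = 0 (equality of mixed partials for smooth f).
Similarly for dx ∧ dz and dy ∧ dz — all coefficients vanish. So d(df) = 0.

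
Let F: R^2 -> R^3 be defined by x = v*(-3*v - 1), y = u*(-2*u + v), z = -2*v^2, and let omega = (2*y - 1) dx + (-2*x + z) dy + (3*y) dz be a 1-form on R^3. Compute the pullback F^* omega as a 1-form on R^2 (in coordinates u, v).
F^* omega = (2*v*(-8*u*v - 4*u + 2*v^2 + v)) du + (48*u^2*v + 4*u^2 - 20*u*v^2 + 6*v + 1) dv

Using F^*(f dg) = (f ∘ F) d(g ∘ F), substitute each coordinate x_i by F_i(u, v) in f_i, and replace dx_i by d F_i = (∂F_i/∂u) du + (∂F_i/∂v) dv.
  For the x component: f_1(F) = -4*u^2 + 2*u*v - 1; d F_1 = (0) du + (-6*v - 1) dv
  For the y component: f_2(F) = 2*v*(2*v + 1); d F_2 = (-4*u + v) du + (u) dv
  For the z component: f_3(F) = 3*u*(-2*u + v); d F_3 = (0) du + (-4*v) dv
Combining and collecting du, dv coefficients:
  coeff of du: 2*v*(-8*u*v - 4*u + 2*v^2 + v)
  coeff of dv: 48*u^2*v + 4*u^2 - 20*u*v^2 + 6*v + 1
F^* omega = (2*v*(-8*u*v - 4*u + 2*v^2 + v)) du + (48*u^2*v + 4*u^2 - 20*u*v^2 + 6*v + 1) dv.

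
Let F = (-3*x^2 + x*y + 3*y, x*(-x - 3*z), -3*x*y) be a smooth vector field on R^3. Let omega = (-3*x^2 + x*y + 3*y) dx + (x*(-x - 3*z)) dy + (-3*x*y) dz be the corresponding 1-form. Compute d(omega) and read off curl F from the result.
d(omega) = (0) dy ∧ dz + (3*y) dz ∧ dx + (-3*x - 3*z - 3) dx ∧ dy; curl F = (0, 3*y, -3*x - 3*z - 3)

d omega = sum_{i<j} (∂f_j/∂x_i - ∂f_i/∂x_j) dx_i ∧ dx_j. Under the identification (dy ∧ dz, dz ∧ dx, dx ∧ dy) ↔ (e_x, e_y, e_z), the coefficients are exactly the components of curl F. Compute:
  ∂R/∂y - ∂Q/∂z = (-3*x) - (-3*x) = 0
  ∂P/∂z - ∂R/∂x = (0) - (-3*y) = 3*y
  ∂Q/∂x - ∂P/∂y = (-2*x - 3*z) - (x + 3) = -3*x - 3*z - 3.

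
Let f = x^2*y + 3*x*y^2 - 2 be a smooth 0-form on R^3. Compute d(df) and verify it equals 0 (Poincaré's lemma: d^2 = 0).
d(df) = 0

Step 1: df = sum_i (∂f/∂x_i) dx_i = (y*(2*x + 3*y)) dx + (x*(x + 6*y)) dy + (0) dz.
Step 2: Apply d again. Using the 1-form formula, the coefficient of dx ∧ dy in d(df) is ∂^2 f/∂x ∂y - ∂^2 f/∂y ∂x = (2*x + 6*y) - (2*x + 6*y) = 0 (equality of mixed partials for smooth f).
Similarly for dx ∧ dz and dy ∧ dz — all coefficients vanish. So d(df) = 0.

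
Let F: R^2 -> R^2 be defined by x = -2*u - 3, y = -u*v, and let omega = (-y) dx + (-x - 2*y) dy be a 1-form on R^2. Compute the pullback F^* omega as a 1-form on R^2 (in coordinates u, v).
F^* omega = (v*(-2*u*v - 4*u - 3)) du + (u*(-2*u*v - 2*u - 3)) dv

Using F^*(f dg) = (f ∘ F) d(g ∘ F), substitute each coordinate x_i by F_i(u, v) in f_i, and replace dx_i by d F_i = (∂F_i/∂u) du + (∂F_i/∂v) dv.
  For the x component: f_1(F) = u*v; d F_1 = (-2) du + (0) dv
  For the y component: f_2(F) = 2*u*v + 2*u + 3; d F_2 = (-v) du + (-u) dv
Combining and collecting du, dv coefficients:
  coeff of du: v*(-2*u*v - 4*u - 3)
  coeff of dv: u*(-2*u*v - 2*u - 3)
F^* omega = (v*(-2*u*v - 4*u - 3)) du + (u*(-2*u*v - 2*u - 3)) dv.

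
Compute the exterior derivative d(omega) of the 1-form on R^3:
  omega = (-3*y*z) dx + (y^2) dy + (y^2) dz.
d(omega) = (3*z) dx ∧ dy + (3*y) dx ∧ dz + (2*y) dy ∧ dz

For a 1-form omega = sum_i f_i dx_i, the exterior derivative is
  d(omega) = sum_{i < j} (∂f_j/∂x_i - ∂f_i/∂x_j) dx_i ∧ dx_j.
  coefficient of dx ∧ dy: ∂f_2/∂x - ∂f_1/∂y = ∂(y^2)/∂x - ∂(-3*y*z)/∂y = 3*z
  coefficient of dx ∧ dz: ∂f_3/∂x - ∂f_1/∂z = ∂(y^2)/∂x - ∂(-3*y*z)/∂z = 3*y
  coefficient of dy ∧ dz: ∂f_3/∂y - ∂f_2/∂z = ∂(y^2)/∂y - ∂(y^2)/∂z = 2*y
Assembling: d(omega) = (3*z) dx ∧ dy + (3*y) dx ∧ dz + (2*y) dy ∧ dz.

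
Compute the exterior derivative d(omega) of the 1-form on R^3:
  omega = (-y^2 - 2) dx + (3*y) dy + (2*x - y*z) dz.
d(omega) = (2*y) dx ∧ dy + (2) dx ∧ dz + (-z) dy ∧ dz

For a 1-form omega = sum_i f_i dx_i, the exterior derivative is
  d(omega) = sum_{i < j} (∂f_j/∂x_i - ∂f_i/∂x_j) dx_i ∧ dx_j.
  coefficient of dx ∧ dy: ∂f_2/∂x - ∂f_1/∂y = ∂(3*y)/∂x - ∂(-y^2 - 2)/∂y = 2*y
  coefficient of dx ∧ dz: ∂f_3/∂x - ∂f_1/∂z = ∂(2*x - y*z)/∂x - ∂(-y^2 - 2)/∂z = 2
  coefficient of dy ∧ dz: ∂f_3/∂y - ∂f_2/∂z = ∂(2*x - y*z)/∂y - ∂(3*y)/∂z = -z
Assembling: d(omega) = (2*y) dx ∧ dy + (2) dx ∧ dz + (-z) dy ∧ dz.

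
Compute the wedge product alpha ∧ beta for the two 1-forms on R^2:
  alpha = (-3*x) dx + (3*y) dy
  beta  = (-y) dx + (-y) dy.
alpha ∧ beta = (3*y*(x + y)) dx ∧ dy

Distribute the wedge, using dx_i ∧ dx_j = -dx_j ∧ dx_i and dx_i ∧ dx_i = 0. For each pair (i, j) with i < j, the coefficient of dx_i ∧ dx_j in alpha ∧ beta is (alpha_i * beta_j - alpha_j * beta_i). Collecting: alpha ∧ beta = (3*y*(x + y)) dx ∧ dy.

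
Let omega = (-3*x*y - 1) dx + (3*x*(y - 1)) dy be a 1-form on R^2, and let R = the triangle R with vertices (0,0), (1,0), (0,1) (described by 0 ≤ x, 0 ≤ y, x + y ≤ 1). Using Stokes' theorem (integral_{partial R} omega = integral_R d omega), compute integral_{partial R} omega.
integral_(partial R) omega = -1/2

Stokes: integral_partial_R omega = integral_R d omega with d omega = (∂Q/∂x - ∂P/∂y) dx ∧ dy.
  ∂Q/∂x = 3*y - 3
  ∂P/∂y = -3*x
  integrand = ∂Q/∂x - ∂P/∂y = 3*x + 3*y - 3.
Integrating over R: integral_0^1 integral_0^{1-x} (3*x + 3*y - 3) dy dx = -1/2.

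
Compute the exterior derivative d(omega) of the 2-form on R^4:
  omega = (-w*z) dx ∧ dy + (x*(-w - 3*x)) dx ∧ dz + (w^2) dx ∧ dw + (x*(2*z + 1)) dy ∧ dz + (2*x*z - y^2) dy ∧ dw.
d(omega) = (-w + 2*z + 1) dx ∧ dy ∧ dz + (z) dx ∧ dy ∧ dw + (-x) dx ∧ dz ∧ dw + (-2*x) dy ∧ dz ∧ dw

For a 2-form omega = sum_{i<j} g_{ij} dx_i ∧ dx_j, the exterior derivative is
  d(omega) = sum_{i<j} d(g_{ij}) ∧ dx_i ∧ dx_j = sum_{i<j, k} (∂g_{ij}/∂x_k) dx_k ∧ dx_i ∧ dx_j.
Expand each term, using dx_k ∧ dx_i ∧ dx_j = sgn(permutation) dx_{(a)} ∧ dx_{(b)} ∧ dx_{(c)} with (a < b < c) sorted:
  d(-w*z) includes (∂/∂z)(-w*z) dz = (-w) dz, which multiplied by dx ∧ dy gives (-w) dx ∧ dy ∧ dz
  d(-w*z) includes (∂/∂w)(-w*z) dw = (-z) dw, which multiplied by dx ∧ dy gives (-z) dx ∧ dy ∧ dw
  d(x*(-w - 3*x)) includes (∂/∂w)(x*(-w - 3*x)) dw = (-x) dw, which multiplied by dx ∧ dz gives (-x) dx ∧ dz ∧ dw
  d(x*(2*z + 1)) includes (∂/∂x)(x*(2*z + 1)) dx = (2*z + 1) dx, which multiplied by dy ∧ dz gives (2*z + 1) dx ∧ dy ∧ dz
  d(2*x*z - y^2) includes (∂/∂x)(2*x*z - y^2) dx = (2*z) dx, which multiplied by dy ∧ dw gives (2*z) dx ∧ dy ∧ dw
  d(2*x*z - y^2) includes (∂/∂z)(2*x*z - y^2) dz = (2*x) dz, which multiplied by dy ∧ dw gives (-2*x) dy ∧ dz ∧ dw
Collecting like 3-forms: d(omega) = (-w + 2*z + 1) dx ∧ dy ∧ dz + (z) dx ∧ dy ∧ dw + (-x) dx ∧ dz ∧ dw + (-2*x) dy ∧ dz ∧ dw.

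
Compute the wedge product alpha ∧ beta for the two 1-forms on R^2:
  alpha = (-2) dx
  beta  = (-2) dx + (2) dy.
alpha ∧ beta = (-4) dx ∧ dy

Distribute the wedge, using dx_i ∧ dx_j = -dx_j ∧ dx_i and dx_i ∧ dx_i = 0. For each pair (i, j) with i < j, the coefficient of dx_i ∧ dx_j in alpha ∧ beta is (alpha_i * beta_j - alpha_j * beta_i). Collecting: alpha ∧ beta = (-4) dx ∧ dy.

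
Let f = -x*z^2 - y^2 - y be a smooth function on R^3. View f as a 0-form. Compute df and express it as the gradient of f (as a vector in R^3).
df = (-z^2) dx + (-2*y - 1) dy + (-2*x*z) dz; grad f = (-z^2, -2*y - 1, -2*x*z)

For a 0-form f, d f = (∂f/∂x) dx + (∂f/∂y) dy + (∂f/∂z) dz. The components of the vector representation are exactly the entries of grad f in Cartesian coordinates:
  ∂f/∂x = -z^2
  ∂f/∂y = -2*y - 1
  ∂f/∂z = -2*x*z.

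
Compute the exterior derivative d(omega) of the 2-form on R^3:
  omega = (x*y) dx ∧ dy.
d(omega) = 0

For a 2-form omega = sum_{i<j} g_{ij} dx_i ∧ dx_j, the exterior derivative is
  d(omega) = sum_{i<j} d(g_{ij}) ∧ dx_i ∧ dx_j = sum_{i<j, k} (∂g_{ij}/∂x_k) dx_k ∧ dx_i ∧ dx_j.
Expand each term, using dx_k ∧ dx_i ∧ dx_j = sgn(permutation) dx_{(a)} ∧ dx_{(b)} ∧ dx_{(c)} with (a < b < c) sorted:

Collecting like 3-forms: d(omega) = 0.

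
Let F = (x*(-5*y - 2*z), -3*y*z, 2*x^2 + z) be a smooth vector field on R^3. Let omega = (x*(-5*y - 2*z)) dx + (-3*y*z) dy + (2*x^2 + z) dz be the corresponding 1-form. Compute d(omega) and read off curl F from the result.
d(omega) = (3*y) dy ∧ dz + (-6*x) dz ∧ dx + (5*x) dx ∧ dy; curl F = (3*y, -6*x, 5*x)

d omega = sum_{i<j} (∂f_j/∂x_i - ∂f_i/∂x_j) dx_i ∧ dx_j. Under the identification (dy ∧ dz, dz ∧ dx, dx ∧ dy) ↔ (e_x, e_y, e_z), the coefficients are exactly the components of curl F. Compute:
  ∂R/∂y - ∂Q/∂z = (0) - (-3*y) = 3*y
  ∂P/∂z - ∂R/∂x = (-2*x) - (4*x) = -6*x
  ∂Q/∂x - ∂P/∂y = (0) - (-5*x) = 5*x.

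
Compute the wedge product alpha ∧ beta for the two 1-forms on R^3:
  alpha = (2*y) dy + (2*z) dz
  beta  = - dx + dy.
alpha ∧ beta = (2*y) dx ∧ dy + (2*z) dx ∧ dz + (-2*z) dy ∧ dz

Distribute the wedge, using dx_i ∧ dx_j = -dx_j ∧ dx_i and dx_i ∧ dx_i = 0. For each pair (i, j) with i < j, the coefficient of dx_i ∧ dx_j in alpha ∧ beta is (alpha_i * beta_j - alpha_j * beta_i). Collecting: alpha ∧ beta = (2*y) dx ∧ dy + (2*z) dx ∧ dz + (-2*z) dy ∧ dz.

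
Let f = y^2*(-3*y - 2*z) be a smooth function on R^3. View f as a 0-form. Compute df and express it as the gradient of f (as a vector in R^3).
df = (0) dx + (y*(-9*y - 4*z)) dy + (-2*y^2) dz; grad f = (0, y*(-9*y - 4*z), -2*y^2)

For a 0-form f, d f = (∂f/∂x) dx + (∂f/∂y) dy + (∂f/∂z) dz. The components of the vector representation are exactly the entries of grad f in Cartesian coordinates:
  ∂f/∂x = 0
  ∂f/∂y = y*(-9*y - 4*z)
  ∂f/∂z = -2*y^2.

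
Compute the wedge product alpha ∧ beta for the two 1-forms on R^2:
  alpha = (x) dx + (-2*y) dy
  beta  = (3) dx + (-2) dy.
alpha ∧ beta = (-2*x + 6*y) dx ∧ dy

Distribute the wedge, using dx_i ∧ dx_j = -dx_j ∧ dx_i and dx_i ∧ dx_i = 0. For each pair (i, j) with i < j, the coefficient of dx_i ∧ dx_j in alpha ∧ beta is (alpha_i * beta_j - alpha_j * beta_i). Collecting: alpha ∧ beta = (-2*x + 6*y) dx ∧ dy.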